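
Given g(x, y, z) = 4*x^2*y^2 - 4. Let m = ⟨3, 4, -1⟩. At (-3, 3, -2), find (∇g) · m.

216

∂g/∂x = 8*x*y^2
∂g/∂y = 8*x^2*y
∂g/∂z = 0
∇g at (-3, 3, -2) = (-216, 216, 0)
∇g · m = (-216)(3) + (216)(4) + (0)(-1) = 216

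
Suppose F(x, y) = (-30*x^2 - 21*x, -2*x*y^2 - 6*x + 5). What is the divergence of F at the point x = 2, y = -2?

∂F₁/∂x = -60*x - 21
∂F₂/∂y = -4*x*y
∇·F = -4*x*y - 60*x - 21
At (2, -2): -125.

-125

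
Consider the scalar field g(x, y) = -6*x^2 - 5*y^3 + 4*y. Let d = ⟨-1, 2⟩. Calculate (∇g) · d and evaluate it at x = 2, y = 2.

-88

∂g/∂x = -12*x
∂g/∂y = -15*y^2 + 4
∇g at (2, 2) = (-24, -56)
∇g · d = (-24)(-1) + (-56)(2) = -88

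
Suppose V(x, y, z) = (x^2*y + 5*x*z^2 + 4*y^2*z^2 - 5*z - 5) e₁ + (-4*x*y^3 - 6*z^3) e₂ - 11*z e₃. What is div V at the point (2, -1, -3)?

6

∂V₁/∂x = 2*x*y + 5*z^2
∂V₂/∂y = -12*x*y^2
∂V₃/∂z = -11
∇·V = -12*x*y^2 + 2*x*y + 5*z^2 - 11
At (2, -1, -3): 6.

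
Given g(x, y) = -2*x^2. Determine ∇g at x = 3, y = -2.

∂g/∂x = -4*x
∂g/∂y = 0
∇g = (-4*x, 0)
At (3, -2): (-12, 0).

(-12, 0)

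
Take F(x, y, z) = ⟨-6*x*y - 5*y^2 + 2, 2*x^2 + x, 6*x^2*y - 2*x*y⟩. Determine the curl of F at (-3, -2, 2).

(∇×F)₁ = ∂F₃/∂y − ∂F₂/∂z = 6*x^2 - 2*x
(∇×F)₂ = ∂F₁/∂z − ∂F₃/∂x = -12*x*y + 2*y
(∇×F)₃ = ∂F₂/∂x − ∂F₁/∂y = 10*x + 10*y + 1
∇×F = (6*x^2 - 2*x, -12*x*y + 2*y, 10*x + 10*y + 1)
At (-3, -2, 2): (60, -76, -49).

(60, -76, -49)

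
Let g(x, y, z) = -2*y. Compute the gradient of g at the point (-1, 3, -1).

(0, -2, 0)

∂g/∂x = 0
∂g/∂y = -2
∂g/∂z = 0
∇g = (0, -2, 0)
At (-1, 3, -1): (0, -2, 0).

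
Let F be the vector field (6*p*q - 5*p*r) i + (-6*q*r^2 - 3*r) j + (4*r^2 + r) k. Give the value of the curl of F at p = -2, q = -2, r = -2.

(∇×F)₁ = ∂F₃/∂q − ∂F₂/∂r = 12*q*r + 3
(∇×F)₂ = ∂F₁/∂r − ∂F₃/∂p = -5*p
(∇×F)₃ = ∂F₂/∂p − ∂F₁/∂q = -6*p
∇×F = (12*q*r + 3, -5*p, -6*p)
At (-2, -2, -2): (51, 10, 12).

(51, 10, 12)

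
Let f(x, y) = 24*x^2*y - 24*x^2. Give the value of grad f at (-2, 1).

(0, 96)

∂f/∂x = 48*x*y - 48*x
∂f/∂y = 24*x^2
∇f = (48*x*y - 48*x, 24*x^2)
At (-2, 1): (0, 96).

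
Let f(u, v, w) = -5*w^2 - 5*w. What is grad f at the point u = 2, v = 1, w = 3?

(0, 0, -35)

∂f/∂u = 0
∂f/∂v = 0
∂f/∂w = -10*w - 5
∇f = (0, 0, -10*w - 5)
At (2, 1, 3): (0, 0, -35).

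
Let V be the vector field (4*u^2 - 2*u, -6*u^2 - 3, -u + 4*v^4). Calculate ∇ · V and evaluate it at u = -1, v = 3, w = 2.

-10

∂V₁/∂u = 8*u - 2
∂V₂/∂v = 0
∂V₃/∂w = 0
∇·V = 8*u - 2
At (-1, 3, 2): -10.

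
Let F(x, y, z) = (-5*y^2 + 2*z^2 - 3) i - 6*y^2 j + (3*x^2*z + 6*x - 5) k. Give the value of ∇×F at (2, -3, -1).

(∇×F)₁ = ∂F₃/∂y − ∂F₂/∂z = 0
(∇×F)₂ = ∂F₁/∂z − ∂F₃/∂x = -6*x*z + 4*z - 6
(∇×F)₃ = ∂F₂/∂x − ∂F₁/∂y = 10*y
∇×F = (0, -6*x*z + 4*z - 6, 10*y)
At (2, -3, -1): (0, 2, -30).

(0, 2, -30)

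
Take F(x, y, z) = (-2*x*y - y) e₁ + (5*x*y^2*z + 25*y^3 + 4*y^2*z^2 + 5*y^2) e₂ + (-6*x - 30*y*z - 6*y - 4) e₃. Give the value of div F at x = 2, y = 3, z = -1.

573

∂F₁/∂x = -2*y
∂F₂/∂y = 10*x*y*z + 75*y^2 + 8*y*z^2 + 10*y
∂F₃/∂z = -30*y
∇·F = 10*x*y*z + 75*y^2 + 8*y*z^2 - 22*y
At (2, 3, -1): 573.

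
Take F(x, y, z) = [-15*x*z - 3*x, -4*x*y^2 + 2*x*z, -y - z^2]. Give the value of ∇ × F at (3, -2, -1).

(∇×F)₁ = ∂F₃/∂y − ∂F₂/∂z = -2*x - 1
(∇×F)₂ = ∂F₁/∂z − ∂F₃/∂x = -15*x
(∇×F)₃ = ∂F₂/∂x − ∂F₁/∂y = -4*y^2 + 2*z
∇×F = (-2*x - 1, -15*x, -4*y^2 + 2*z)
At (3, -2, -1): (-7, -45, -18).

(-7, -45, -18)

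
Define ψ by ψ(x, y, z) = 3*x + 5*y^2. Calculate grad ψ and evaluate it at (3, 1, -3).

(3, 10, 0)

∂ψ/∂x = 3
∂ψ/∂y = 10*y
∂ψ/∂z = 0
∇ψ = (3, 10*y, 0)
At (3, 1, -3): (3, 10, 0).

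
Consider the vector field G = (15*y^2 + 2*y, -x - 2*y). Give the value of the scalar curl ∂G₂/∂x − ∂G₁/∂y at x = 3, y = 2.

∂G₂/∂x = -1
∂G₁/∂y = 30*y + 2
Scalar curl = -30*y - 3
At (3, 2): -63.

-63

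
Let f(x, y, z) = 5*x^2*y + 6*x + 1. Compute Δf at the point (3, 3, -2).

30

∂²f/∂x² = 10*y
∂²f/∂y² = 0
∂²f/∂z² = 0
∇²f = 10*y
At (3, 3, -2): 30.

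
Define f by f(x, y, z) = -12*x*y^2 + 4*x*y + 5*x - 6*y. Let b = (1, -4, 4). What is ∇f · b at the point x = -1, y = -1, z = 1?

125

∂f/∂x = -12*y^2 + 4*y + 5
∂f/∂y = -24*x*y + 4*x - 6
∂f/∂z = 0
∇f at (-1, -1, 1) = (-11, -34, 0)
∇f · b = (-11)(1) + (-34)(-4) + (0)(4) = 125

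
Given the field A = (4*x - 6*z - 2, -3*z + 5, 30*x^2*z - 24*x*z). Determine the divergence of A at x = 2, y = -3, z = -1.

∂A₁/∂x = 4
∂A₂/∂y = 0
∂A₃/∂z = 30*x^2 - 24*x
∇·A = 30*x^2 - 24*x + 4
At (2, -3, -1): 76.

76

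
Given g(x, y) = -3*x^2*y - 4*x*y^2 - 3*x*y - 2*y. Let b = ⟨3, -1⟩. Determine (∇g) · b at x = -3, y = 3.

∂g/∂x = -6*x*y - 4*y^2 - 3*y
∂g/∂y = -3*x^2 - 8*x*y - 3*x - 2
∇g at (-3, 3) = (9, 52)
∇g · b = (9)(3) + (52)(-1) = -25

-25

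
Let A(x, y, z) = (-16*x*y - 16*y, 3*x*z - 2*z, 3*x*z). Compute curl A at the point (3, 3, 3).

(-7, -9, 73)

(∇×A)₁ = ∂A₃/∂y − ∂A₂/∂z = -3*x + 2
(∇×A)₂ = ∂A₁/∂z − ∂A₃/∂x = -3*z
(∇×A)₃ = ∂A₂/∂x − ∂A₁/∂y = 16*x + 3*z + 16
∇×A = (-3*x + 2, -3*z, 16*x + 3*z + 16)
At (3, 3, 3): (-7, -9, 73).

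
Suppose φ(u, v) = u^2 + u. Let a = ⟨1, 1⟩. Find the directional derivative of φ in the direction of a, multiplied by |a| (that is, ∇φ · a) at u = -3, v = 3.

-5

∂φ/∂u = 2*u + 1
∂φ/∂v = 0
∇φ at (-3, 3) = (-5, 0)
∇φ · a = (-5)(1) + (0)(1) = -5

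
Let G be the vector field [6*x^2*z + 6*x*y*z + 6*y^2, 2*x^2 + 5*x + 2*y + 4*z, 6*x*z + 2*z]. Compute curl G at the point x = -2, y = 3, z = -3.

(-4, 6, -75)

(∇×G)₁ = ∂G₃/∂y − ∂G₂/∂z = -4
(∇×G)₂ = ∂G₁/∂z − ∂G₃/∂x = 6*x^2 + 6*x*y - 6*z
(∇×G)₃ = ∂G₂/∂x − ∂G₁/∂y = -6*x*z + 4*x - 12*y + 5
∇×G = (-4, 6*x^2 + 6*x*y - 6*z, -6*x*z + 4*x - 12*y + 5)
At (-2, 3, -3): (-4, 6, -75).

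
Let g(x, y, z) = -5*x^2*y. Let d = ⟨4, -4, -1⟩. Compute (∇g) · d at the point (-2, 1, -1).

∂g/∂x = -10*x*y
∂g/∂y = -5*x^2
∂g/∂z = 0
∇g at (-2, 1, -1) = (20, -20, 0)
∇g · d = (20)(4) + (-20)(-4) + (0)(-1) = 160

160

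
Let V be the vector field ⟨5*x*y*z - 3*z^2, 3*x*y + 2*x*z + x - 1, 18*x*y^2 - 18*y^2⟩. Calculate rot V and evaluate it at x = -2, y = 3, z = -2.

(∇×V)₁ = ∂V₃/∂y − ∂V₂/∂z = 36*x*y - 2*x - 36*y
(∇×V)₂ = ∂V₁/∂z − ∂V₃/∂x = 5*x*y - 18*y^2 - 6*z
(∇×V)₃ = ∂V₂/∂x − ∂V₁/∂y = -5*x*z + 3*y + 2*z + 1
∇×V = (36*x*y - 2*x - 36*y, 5*x*y - 18*y^2 - 6*z, -5*x*z + 3*y + 2*z + 1)
At (-2, 3, -2): (-320, -180, -14).

(-320, -180, -14)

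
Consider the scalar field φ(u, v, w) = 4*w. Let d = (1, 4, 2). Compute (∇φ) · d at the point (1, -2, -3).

8

∂φ/∂u = 0
∂φ/∂v = 0
∂φ/∂w = 4
∇φ at (1, -2, -3) = (0, 0, 4)
∇φ · d = (0)(1) + (0)(4) + (4)(2) = 8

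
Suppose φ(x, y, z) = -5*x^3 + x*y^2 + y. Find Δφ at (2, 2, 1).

∂²φ/∂x² = -30*x
∂²φ/∂y² = 2*x
∂²φ/∂z² = 0
∇²φ = -28*x
At (2, 2, 1): -56.

-56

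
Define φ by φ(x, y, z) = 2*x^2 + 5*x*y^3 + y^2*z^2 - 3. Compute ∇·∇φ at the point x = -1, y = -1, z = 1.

∂²φ/∂x² = 4
∂²φ/∂y² = 2*(15*x*y + z^2)
∂²φ/∂z² = 2*y^2
∇²φ = 30*x*y + 2*y^2 + 2*z^2 + 4
At (-1, -1, 1): 38.

38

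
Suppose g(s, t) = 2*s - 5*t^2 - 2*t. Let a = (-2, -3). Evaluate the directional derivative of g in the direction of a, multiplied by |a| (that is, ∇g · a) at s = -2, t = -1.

∂g/∂s = 2
∂g/∂t = -10*t - 2
∇g at (-2, -1) = (2, 8)
∇g · a = (2)(-2) + (8)(-3) = -28

-28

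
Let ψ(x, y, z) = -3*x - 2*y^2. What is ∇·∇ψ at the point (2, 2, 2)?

-4

∂²ψ/∂x² = 0
∂²ψ/∂y² = -4
∂²ψ/∂z² = 0
∇²ψ = -4
At (2, 2, 2): -4.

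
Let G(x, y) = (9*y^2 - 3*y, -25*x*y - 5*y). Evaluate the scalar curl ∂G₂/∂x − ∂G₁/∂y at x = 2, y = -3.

∂G₂/∂x = -25*y
∂G₁/∂y = 18*y - 3
Scalar curl = -43*y + 3
At (2, -3): 132.

132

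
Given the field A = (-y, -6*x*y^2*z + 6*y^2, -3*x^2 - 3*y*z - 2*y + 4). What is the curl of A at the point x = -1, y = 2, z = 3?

(∇×A)₁ = ∂A₃/∂y − ∂A₂/∂z = 6*x*y^2 - 3*z - 2
(∇×A)₂ = ∂A₁/∂z − ∂A₃/∂x = 6*x
(∇×A)₃ = ∂A₂/∂x − ∂A₁/∂y = -6*y^2*z + 1
∇×A = (6*x*y^2 - 3*z - 2, 6*x, -6*y^2*z + 1)
At (-1, 2, 3): (-35, -6, -71).

(-35, -6, -71)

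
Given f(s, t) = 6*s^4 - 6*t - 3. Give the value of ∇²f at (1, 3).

72

∂²f/∂s² = 72*s^2
∂²f/∂t² = 0
∇²f = 72*s^2
At (1, 3): 72.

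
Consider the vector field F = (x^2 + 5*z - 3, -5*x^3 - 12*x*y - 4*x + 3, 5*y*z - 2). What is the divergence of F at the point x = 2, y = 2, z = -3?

-10

∂F₁/∂x = 2*x
∂F₂/∂y = -12*x
∂F₃/∂z = 5*y
∇·F = -10*x + 5*y
At (2, 2, -3): -10.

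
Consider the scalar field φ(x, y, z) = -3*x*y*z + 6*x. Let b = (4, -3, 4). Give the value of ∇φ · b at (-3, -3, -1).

∂φ/∂x = -3*y*z + 6
∂φ/∂y = -3*x*z
∂φ/∂z = -3*x*y
∇φ at (-3, -3, -1) = (-3, -9, -27)
∇φ · b = (-3)(4) + (-9)(-3) + (-27)(4) = -93

-93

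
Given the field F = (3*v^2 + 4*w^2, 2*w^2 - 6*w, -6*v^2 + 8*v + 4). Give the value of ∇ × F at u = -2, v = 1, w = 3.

(∇×F)₁ = ∂F₃/∂v − ∂F₂/∂w = -12*v - 4*w + 14
(∇×F)₂ = ∂F₁/∂w − ∂F₃/∂u = 8*w
(∇×F)₃ = ∂F₂/∂u − ∂F₁/∂v = -6*v
∇×F = (-12*v - 4*w + 14, 8*w, -6*v)
At (-2, 1, 3): (-10, 24, -6).

(-10, 24, -6)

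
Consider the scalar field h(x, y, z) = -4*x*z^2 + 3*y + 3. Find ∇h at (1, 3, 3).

(-36, 3, -24)

∂h/∂x = -4*z^2
∂h/∂y = 3
∂h/∂z = -8*x*z
∇h = (-4*z^2, 3, -8*x*z)
At (1, 3, 3): (-36, 3, -24).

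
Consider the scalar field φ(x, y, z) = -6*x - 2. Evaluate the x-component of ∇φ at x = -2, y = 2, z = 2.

-6

(∇φ)_1 = ∂φ/∂x = -6
At (-2, 2, 2): -6.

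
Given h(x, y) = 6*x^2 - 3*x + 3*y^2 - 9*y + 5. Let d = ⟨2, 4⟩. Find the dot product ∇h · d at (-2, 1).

-66

∂h/∂x = 12*x - 3
∂h/∂y = 6*y - 9
∇h at (-2, 1) = (-27, -3)
∇h · d = (-27)(2) + (-3)(4) = -66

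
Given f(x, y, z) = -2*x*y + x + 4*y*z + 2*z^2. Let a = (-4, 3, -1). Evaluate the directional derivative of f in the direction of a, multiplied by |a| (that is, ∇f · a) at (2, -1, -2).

∂f/∂x = -2*y + 1
∂f/∂y = -2*x + 4*z
∂f/∂z = 4*y + 4*z
∇f at (2, -1, -2) = (3, -12, -12)
∇f · a = (3)(-4) + (-12)(3) + (-12)(-1) = -36

-36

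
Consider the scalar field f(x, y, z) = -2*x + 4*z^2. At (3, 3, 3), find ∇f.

(-2, 0, 24)

∂f/∂x = -2
∂f/∂y = 0
∂f/∂z = 8*z
∇f = (-2, 0, 8*z)
At (3, 3, 3): (-2, 0, 24).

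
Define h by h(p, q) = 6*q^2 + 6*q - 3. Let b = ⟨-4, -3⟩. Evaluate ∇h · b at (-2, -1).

18

∂h/∂p = 0
∂h/∂q = 12*q + 6
∇h at (-2, -1) = (0, -6)
∇h · b = (0)(-4) + (-6)(-3) = 18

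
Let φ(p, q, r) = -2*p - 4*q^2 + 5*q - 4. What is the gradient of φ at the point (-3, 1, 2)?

(-2, -3, 0)

∂φ/∂p = -2
∂φ/∂q = -8*q + 5
∂φ/∂r = 0
∇φ = (-2, -8*q + 5, 0)
At (-3, 1, 2): (-2, -3, 0).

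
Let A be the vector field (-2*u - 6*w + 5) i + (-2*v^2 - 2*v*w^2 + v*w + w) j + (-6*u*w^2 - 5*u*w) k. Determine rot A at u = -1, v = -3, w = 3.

(-34, 63, 0)

(∇×A)₁ = ∂A₃/∂v − ∂A₂/∂w = 4*v*w - v - 1
(∇×A)₂ = ∂A₁/∂w − ∂A₃/∂u = 6*w^2 + 5*w - 6
(∇×A)₃ = ∂A₂/∂u − ∂A₁/∂v = 0
∇×A = (4*v*w - v - 1, 6*w^2 + 5*w - 6, 0)
At (-1, -3, 3): (-34, 63, 0).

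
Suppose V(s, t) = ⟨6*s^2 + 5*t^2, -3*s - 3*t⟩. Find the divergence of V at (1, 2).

9

∂V₁/∂s = 12*s
∂V₂/∂t = -3
∇·V = 12*s - 3
At (1, 2): 9.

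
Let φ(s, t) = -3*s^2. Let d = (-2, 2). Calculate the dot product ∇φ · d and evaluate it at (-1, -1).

-12

∂φ/∂s = -6*s
∂φ/∂t = 0
∇φ at (-1, -1) = (6, 0)
∇φ · d = (6)(-2) + (0)(2) = -12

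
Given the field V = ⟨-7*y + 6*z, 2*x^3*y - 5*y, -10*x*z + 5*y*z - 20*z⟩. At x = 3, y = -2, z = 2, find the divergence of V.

-11

∂V₁/∂x = 0
∂V₂/∂y = 2*x^3 - 5
∂V₃/∂z = -10*x + 5*y - 20
∇·V = 2*x^3 - 10*x + 5*y - 25
At (3, -2, 2): -11.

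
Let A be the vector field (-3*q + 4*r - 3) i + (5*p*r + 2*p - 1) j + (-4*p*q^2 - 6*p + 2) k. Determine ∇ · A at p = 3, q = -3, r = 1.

∂A₁/∂p = 0
∂A₂/∂q = 0
∂A₃/∂r = 0
∇·A = 0
At (3, -3, 1): 0.

0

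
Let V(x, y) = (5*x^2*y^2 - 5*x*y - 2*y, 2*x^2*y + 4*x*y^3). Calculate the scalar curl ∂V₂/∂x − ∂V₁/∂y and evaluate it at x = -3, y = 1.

-111

∂V₂/∂x = 4*x*y + 4*y^3
∂V₁/∂y = 10*x^2*y - 5*x - 2
Scalar curl = -10*x^2*y + 4*x*y + 5*x + 4*y^3 + 2
At (-3, 1): -111.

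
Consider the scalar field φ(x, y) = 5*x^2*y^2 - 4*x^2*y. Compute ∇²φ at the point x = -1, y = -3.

∂²φ/∂x² = 2*y*(5*y - 4)
∂²φ/∂y² = 10*x^2
∇²φ = 10*x^2 + 10*y^2 - 8*y
At (-1, -3): 124.

124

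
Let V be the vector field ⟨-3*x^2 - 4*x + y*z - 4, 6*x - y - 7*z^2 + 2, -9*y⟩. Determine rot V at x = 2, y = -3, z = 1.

(5, -3, 5)

(∇×V)₁ = ∂V₃/∂y − ∂V₂/∂z = 14*z - 9
(∇×V)₂ = ∂V₁/∂z − ∂V₃/∂x = y
(∇×V)₃ = ∂V₂/∂x − ∂V₁/∂y = -z + 6
∇×V = (14*z - 9, y, -z + 6)
At (2, -3, 1): (5, -3, 5).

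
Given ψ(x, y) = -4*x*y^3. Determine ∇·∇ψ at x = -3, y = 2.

144

∂²ψ/∂x² = 0
∂²ψ/∂y² = -24*x*y
∇²ψ = -24*x*y
At (-3, 2): 144.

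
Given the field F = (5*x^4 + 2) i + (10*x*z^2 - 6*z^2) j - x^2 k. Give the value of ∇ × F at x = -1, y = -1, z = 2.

(∇×F)₁ = ∂F₃/∂y − ∂F₂/∂z = -20*x*z + 12*z
(∇×F)₂ = ∂F₁/∂z − ∂F₃/∂x = 2*x
(∇×F)₃ = ∂F₂/∂x − ∂F₁/∂y = 10*z^2
∇×F = (-20*x*z + 12*z, 2*x, 10*z^2)
At (-1, -1, 2): (64, -2, 40).

(64, -2, 40)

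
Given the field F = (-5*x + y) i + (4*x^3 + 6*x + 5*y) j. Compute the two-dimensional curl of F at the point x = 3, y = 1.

∂F₂/∂x = 12*x^2 + 6
∂F₁/∂y = 1
Scalar curl = 12*x^2 + 5
At (3, 1): 113.

113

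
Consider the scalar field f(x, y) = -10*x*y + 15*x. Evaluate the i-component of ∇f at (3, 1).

5

(∇f)_1 = ∂f/∂x = -10*y + 15
At (3, 1): 5.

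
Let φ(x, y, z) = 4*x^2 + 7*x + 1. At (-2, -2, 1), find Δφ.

8

∂²φ/∂x² = 8
∂²φ/∂y² = 0
∂²φ/∂z² = 0
∇²φ = 8
At (-2, -2, 1): 8.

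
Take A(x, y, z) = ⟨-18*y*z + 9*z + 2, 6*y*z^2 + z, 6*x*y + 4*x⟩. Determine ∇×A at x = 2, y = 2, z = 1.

(-13, -43, 18)

(∇×A)₁ = ∂A₃/∂y − ∂A₂/∂z = 6*x - 12*y*z - 1
(∇×A)₂ = ∂A₁/∂z − ∂A₃/∂x = -24*y + 5
(∇×A)₃ = ∂A₂/∂x − ∂A₁/∂y = 18*z
∇×A = (6*x - 12*y*z - 1, -24*y + 5, 18*z)
At (2, 2, 1): (-13, -43, 18).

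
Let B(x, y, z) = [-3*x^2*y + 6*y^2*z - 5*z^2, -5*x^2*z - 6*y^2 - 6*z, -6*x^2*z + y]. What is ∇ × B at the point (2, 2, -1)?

(∇×B)₁ = ∂B₃/∂y − ∂B₂/∂z = 5*x^2 + 7
(∇×B)₂ = ∂B₁/∂z − ∂B₃/∂x = 12*x*z + 6*y^2 - 10*z
(∇×B)₃ = ∂B₂/∂x − ∂B₁/∂y = 3*x^2 - 10*x*z - 12*y*z
∇×B = (5*x^2 + 7, 12*x*z + 6*y^2 - 10*z, 3*x^2 - 10*x*z - 12*y*z)
At (2, 2, -1): (27, 10, 56).

(27, 10, 56)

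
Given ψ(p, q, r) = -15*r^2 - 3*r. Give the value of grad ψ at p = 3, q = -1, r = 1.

∂ψ/∂p = 0
∂ψ/∂q = 0
∂ψ/∂r = -30*r - 3
∇ψ = (0, 0, -30*r - 3)
At (3, -1, 1): (0, 0, -33).

(0, 0, -33)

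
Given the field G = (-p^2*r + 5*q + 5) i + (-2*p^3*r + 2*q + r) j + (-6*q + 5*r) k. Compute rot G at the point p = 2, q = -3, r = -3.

(∇×G)₁ = ∂G₃/∂q − ∂G₂/∂r = 2*p^3 - 7
(∇×G)₂ = ∂G₁/∂r − ∂G₃/∂p = -p^2
(∇×G)₃ = ∂G₂/∂p − ∂G₁/∂q = -6*p^2*r - 5
∇×G = (2*p^3 - 7, -p^2, -6*p^2*r - 5)
At (2, -3, -3): (9, -4, 67).

(9, -4, 67)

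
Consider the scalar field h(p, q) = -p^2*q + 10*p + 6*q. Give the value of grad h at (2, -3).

∂h/∂p = -2*p*q + 10
∂h/∂q = -p^2 + 6
∇h = (-2*p*q + 10, -p^2 + 6)
At (2, -3): (22, 2).

(22, 2)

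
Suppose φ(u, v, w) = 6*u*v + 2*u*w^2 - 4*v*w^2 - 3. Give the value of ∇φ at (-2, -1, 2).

(2, -28, 0)

∂φ/∂u = 6*v + 2*w^2
∂φ/∂v = 6*u - 4*w^2
∂φ/∂w = 4*u*w - 8*v*w
∇φ = (6*v + 2*w^2, 6*u - 4*w^2, 4*u*w - 8*v*w)
At (-2, -1, 2): (2, -28, 0).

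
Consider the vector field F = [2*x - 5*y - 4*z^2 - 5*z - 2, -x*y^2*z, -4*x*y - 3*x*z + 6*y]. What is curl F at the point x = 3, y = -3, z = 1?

(21, -22, -4)

(∇×F)₁ = ∂F₃/∂y − ∂F₂/∂z = x*y^2 - 4*x + 6
(∇×F)₂ = ∂F₁/∂z − ∂F₃/∂x = 4*y - 5*z - 5
(∇×F)₃ = ∂F₂/∂x − ∂F₁/∂y = -y^2*z + 5
∇×F = (x*y^2 - 4*x + 6, 4*y - 5*z - 5, -y^2*z + 5)
At (3, -3, 1): (21, -22, -4).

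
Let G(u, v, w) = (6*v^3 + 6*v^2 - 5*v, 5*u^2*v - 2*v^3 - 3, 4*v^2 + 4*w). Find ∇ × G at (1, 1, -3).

(∇×G)₁ = ∂G₃/∂v − ∂G₂/∂w = 8*v
(∇×G)₂ = ∂G₁/∂w − ∂G₃/∂u = 0
(∇×G)₃ = ∂G₂/∂u − ∂G₁/∂v = 10*u*v - 18*v^2 - 12*v + 5
∇×G = (8*v, 0, 10*u*v - 18*v^2 - 12*v + 5)
At (1, 1, -3): (8, 0, -15).

(8, 0, -15)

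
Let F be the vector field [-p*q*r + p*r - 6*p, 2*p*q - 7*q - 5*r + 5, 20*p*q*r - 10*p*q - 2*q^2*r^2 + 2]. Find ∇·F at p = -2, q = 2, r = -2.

∂F₁/∂p = -q*r + r - 6
∂F₂/∂q = 2*p - 7
∂F₃/∂r = 20*p*q - 4*q^2*r
∇·F = 20*p*q + 2*p - 4*q^2*r - q*r + r - 13
At (-2, 2, -2): -63.

-63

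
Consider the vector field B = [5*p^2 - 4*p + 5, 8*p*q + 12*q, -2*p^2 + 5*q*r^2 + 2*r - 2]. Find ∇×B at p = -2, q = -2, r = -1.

(5, -8, -16)

(∇×B)₁ = ∂B₃/∂q − ∂B₂/∂r = 5*r^2
(∇×B)₂ = ∂B₁/∂r − ∂B₃/∂p = 4*p
(∇×B)₃ = ∂B₂/∂p − ∂B₁/∂q = 8*q
∇×B = (5*r^2, 4*p, 8*q)
At (-2, -2, -1): (5, -8, -16).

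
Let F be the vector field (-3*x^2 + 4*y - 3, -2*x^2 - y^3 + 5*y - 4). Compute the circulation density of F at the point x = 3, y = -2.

-16

∂F₂/∂x = -4*x
∂F₁/∂y = 4
Scalar curl = -4*x - 4
At (3, -2): -16.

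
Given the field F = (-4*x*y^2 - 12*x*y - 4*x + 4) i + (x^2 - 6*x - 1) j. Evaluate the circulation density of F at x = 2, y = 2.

54

∂F₂/∂x = 2*x - 6
∂F₁/∂y = -8*x*y - 12*x
Scalar curl = 8*x*y + 14*x - 6
At (2, 2): 54.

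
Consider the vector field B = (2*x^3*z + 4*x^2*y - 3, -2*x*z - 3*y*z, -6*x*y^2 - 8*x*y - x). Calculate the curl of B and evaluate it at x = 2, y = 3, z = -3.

(∇×B)₁ = ∂B₃/∂y − ∂B₂/∂z = -12*x*y - 6*x + 3*y
(∇×B)₂ = ∂B₁/∂z − ∂B₃/∂x = 2*x^3 + 6*y^2 + 8*y + 1
(∇×B)₃ = ∂B₂/∂x − ∂B₁/∂y = -4*x^2 - 2*z
∇×B = (-12*x*y - 6*x + 3*y, 2*x^3 + 6*y^2 + 8*y + 1, -4*x^2 - 2*z)
At (2, 3, -3): (-75, 95, -10).

(-75, 95, -10)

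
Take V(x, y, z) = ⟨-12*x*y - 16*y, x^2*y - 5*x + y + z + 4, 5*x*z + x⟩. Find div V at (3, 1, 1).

13

∂V₁/∂x = -12*y
∂V₂/∂y = x^2 + 1
∂V₃/∂z = 5*x
∇·V = x^2 + 5*x - 12*y + 1
At (3, 1, 1): 13.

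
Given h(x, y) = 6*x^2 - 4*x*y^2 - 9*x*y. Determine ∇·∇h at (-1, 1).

∂²h/∂x² = 12
∂²h/∂y² = -8*x
∇²h = -8*x + 12
At (-1, 1): 20.

20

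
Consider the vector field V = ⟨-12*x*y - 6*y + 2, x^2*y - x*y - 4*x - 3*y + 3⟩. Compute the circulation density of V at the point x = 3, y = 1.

∂V₂/∂x = 2*x*y - y - 4
∂V₁/∂y = -12*x - 6
Scalar curl = 2*x*y + 12*x - y + 2
At (3, 1): 43.

43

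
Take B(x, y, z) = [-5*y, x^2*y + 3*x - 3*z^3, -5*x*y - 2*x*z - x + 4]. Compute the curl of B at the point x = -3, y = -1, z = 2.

(51, 0, 14)

(∇×B)₁ = ∂B₃/∂y − ∂B₂/∂z = -5*x + 9*z^2
(∇×B)₂ = ∂B₁/∂z − ∂B₃/∂x = 5*y + 2*z + 1
(∇×B)₃ = ∂B₂/∂x − ∂B₁/∂y = 2*x*y + 8
∇×B = (-5*x + 9*z^2, 5*y + 2*z + 1, 2*x*y + 8)
At (-3, -1, 2): (51, 0, 14).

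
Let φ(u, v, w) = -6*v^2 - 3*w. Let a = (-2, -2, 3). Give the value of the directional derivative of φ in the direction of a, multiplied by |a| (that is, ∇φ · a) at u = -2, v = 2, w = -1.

∂φ/∂u = 0
∂φ/∂v = -12*v
∂φ/∂w = -3
∇φ at (-2, 2, -1) = (0, -24, -3)
∇φ · a = (0)(-2) + (-24)(-2) + (-3)(3) = 39

39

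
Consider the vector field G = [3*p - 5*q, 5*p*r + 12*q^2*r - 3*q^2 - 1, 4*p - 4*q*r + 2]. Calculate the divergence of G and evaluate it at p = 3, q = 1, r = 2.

∂G₁/∂p = 3
∂G₂/∂q = 24*q*r - 6*q
∂G₃/∂r = -4*q
∇·G = 24*q*r - 10*q + 3
At (3, 1, 2): 41.

41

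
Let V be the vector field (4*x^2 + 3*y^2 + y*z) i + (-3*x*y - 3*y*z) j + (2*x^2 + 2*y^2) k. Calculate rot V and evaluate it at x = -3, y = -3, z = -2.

(∇×V)₁ = ∂V₃/∂y − ∂V₂/∂z = 7*y
(∇×V)₂ = ∂V₁/∂z − ∂V₃/∂x = -4*x + y
(∇×V)₃ = ∂V₂/∂x − ∂V₁/∂y = -9*y - z
∇×V = (7*y, -4*x + y, -9*y - z)
At (-3, -3, -2): (-21, 9, 29).

(-21, 9, 29)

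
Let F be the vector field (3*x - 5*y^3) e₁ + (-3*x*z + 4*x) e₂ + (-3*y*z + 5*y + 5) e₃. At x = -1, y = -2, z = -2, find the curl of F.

(∇×F)₁ = ∂F₃/∂y − ∂F₂/∂z = 3*x - 3*z + 5
(∇×F)₂ = ∂F₁/∂z − ∂F₃/∂x = 0
(∇×F)₃ = ∂F₂/∂x − ∂F₁/∂y = 15*y^2 - 3*z + 4
∇×F = (3*x - 3*z + 5, 0, 15*y^2 - 3*z + 4)
At (-1, -2, -2): (8, 0, 70).

(8, 0, 70)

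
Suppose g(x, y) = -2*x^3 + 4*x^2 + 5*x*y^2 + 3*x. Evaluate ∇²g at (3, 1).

∂²g/∂x² = 4*(-3*x + 2)
∂²g/∂y² = 10*x
∇²g = -2*x + 8
At (3, 1): 2.

2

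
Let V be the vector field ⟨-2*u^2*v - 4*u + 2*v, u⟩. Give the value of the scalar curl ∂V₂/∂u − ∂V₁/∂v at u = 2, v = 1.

∂V₂/∂u = 1
∂V₁/∂v = -2*u^2 + 2
Scalar curl = 2*u^2 - 1
At (2, 1): 7.

7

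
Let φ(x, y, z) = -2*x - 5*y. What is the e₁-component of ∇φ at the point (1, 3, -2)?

-2

(∇φ)_1 = ∂φ/∂x = -2
At (1, 3, -2): -2.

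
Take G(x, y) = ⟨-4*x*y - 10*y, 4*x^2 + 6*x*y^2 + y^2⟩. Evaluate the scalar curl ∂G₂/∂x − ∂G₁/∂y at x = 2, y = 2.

58

∂G₂/∂x = 8*x + 6*y^2
∂G₁/∂y = -4*x - 10
Scalar curl = 12*x + 6*y^2 + 10
At (2, 2): 58.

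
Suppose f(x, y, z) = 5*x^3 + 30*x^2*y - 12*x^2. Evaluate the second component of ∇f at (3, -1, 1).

270

(∇f)_2 = ∂f/∂y = 30*x^2
At (3, -1, 1): 270.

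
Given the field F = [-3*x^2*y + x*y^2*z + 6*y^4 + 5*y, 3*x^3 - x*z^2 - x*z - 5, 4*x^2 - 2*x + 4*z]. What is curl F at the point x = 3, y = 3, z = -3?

(∇×F)₁ = ∂F₃/∂y − ∂F₂/∂z = 2*x*z + x
(∇×F)₂ = ∂F₁/∂z − ∂F₃/∂x = x*y^2 - 8*x + 2
(∇×F)₃ = ∂F₂/∂x − ∂F₁/∂y = 12*x^2 - 2*x*y*z - 24*y^3 - z^2 - z - 5
∇×F = (2*x*z + x, x*y^2 - 8*x + 2, 12*x^2 - 2*x*y*z - 24*y^3 - z^2 - z - 5)
At (3, 3, -3): (-15, 5, -497).

(-15, 5, -497)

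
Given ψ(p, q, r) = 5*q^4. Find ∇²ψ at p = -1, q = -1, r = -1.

60

∂²ψ/∂p² = 0
∂²ψ/∂q² = 60*q^2
∂²ψ/∂r² = 0
∇²ψ = 60*q^2
At (-1, -1, -1): 60.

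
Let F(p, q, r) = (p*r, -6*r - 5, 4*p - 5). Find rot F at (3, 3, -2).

(6, -1, 0)

(∇×F)₁ = ∂F₃/∂q − ∂F₂/∂r = 6
(∇×F)₂ = ∂F₁/∂r − ∂F₃/∂p = p - 4
(∇×F)₃ = ∂F₂/∂p − ∂F₁/∂q = 0
∇×F = (6, p - 4, 0)
At (3, 3, -2): (6, -1, 0).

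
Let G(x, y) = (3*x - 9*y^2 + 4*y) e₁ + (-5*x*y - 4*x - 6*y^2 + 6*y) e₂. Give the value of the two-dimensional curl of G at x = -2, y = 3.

∂G₂/∂x = -5*y - 4
∂G₁/∂y = -18*y + 4
Scalar curl = 13*y - 8
At (-2, 3): 31.

31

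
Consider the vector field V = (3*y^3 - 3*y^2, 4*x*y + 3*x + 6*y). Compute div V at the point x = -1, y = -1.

2

∂V₁/∂x = 0
∂V₂/∂y = 4*x + 6
∇·V = 4*x + 6
At (-1, -1): 2.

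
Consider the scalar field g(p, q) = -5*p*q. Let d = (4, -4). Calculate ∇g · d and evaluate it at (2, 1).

∂g/∂p = -5*q
∂g/∂q = -5*p
∇g at (2, 1) = (-5, -10)
∇g · d = (-5)(4) + (-10)(-4) = 20

20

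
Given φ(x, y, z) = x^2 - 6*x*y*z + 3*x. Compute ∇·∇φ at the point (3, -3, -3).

∂²φ/∂x² = 2
∂²φ/∂y² = 0
∂²φ/∂z² = 0
∇²φ = 2
At (3, -3, -3): 2.

2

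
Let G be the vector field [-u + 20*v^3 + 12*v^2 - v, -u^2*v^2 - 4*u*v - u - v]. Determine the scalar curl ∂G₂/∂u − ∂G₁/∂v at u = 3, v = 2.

∂G₂/∂u = -2*u*v^2 - 4*v - 1
∂G₁/∂v = 60*v^2 + 24*v - 1
Scalar curl = -2*u*v^2 - 60*v^2 - 28*v
At (3, 2): -320.

-320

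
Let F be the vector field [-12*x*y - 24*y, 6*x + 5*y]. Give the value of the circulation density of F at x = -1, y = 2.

18

∂F₂/∂x = 6
∂F₁/∂y = -12*x - 24
Scalar curl = 12*x + 30
At (-1, 2): 18.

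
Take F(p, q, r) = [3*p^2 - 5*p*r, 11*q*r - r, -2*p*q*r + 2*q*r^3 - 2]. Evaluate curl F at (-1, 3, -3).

(-92, -13, 0)

(∇×F)₁ = ∂F₃/∂q − ∂F₂/∂r = -2*p*r - 11*q + 2*r^3 + 1
(∇×F)₂ = ∂F₁/∂r − ∂F₃/∂p = -5*p + 2*q*r
(∇×F)₃ = ∂F₂/∂p − ∂F₁/∂q = 0
∇×F = (-2*p*r - 11*q + 2*r^3 + 1, -5*p + 2*q*r, 0)
At (-1, 3, -3): (-92, -13, 0).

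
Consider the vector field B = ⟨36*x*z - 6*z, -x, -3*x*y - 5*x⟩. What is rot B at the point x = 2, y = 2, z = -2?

(-6, 77, -1)

(∇×B)₁ = ∂B₃/∂y − ∂B₂/∂z = -3*x
(∇×B)₂ = ∂B₁/∂z − ∂B₃/∂x = 36*x + 3*y - 1
(∇×B)₃ = ∂B₂/∂x − ∂B₁/∂y = -1
∇×B = (-3*x, 36*x + 3*y - 1, -1)
At (2, 2, -2): (-6, 77, -1).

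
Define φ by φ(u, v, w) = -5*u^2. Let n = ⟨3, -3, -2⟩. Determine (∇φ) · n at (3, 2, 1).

-90

∂φ/∂u = -10*u
∂φ/∂v = 0
∂φ/∂w = 0
∇φ at (3, 2, 1) = (-30, 0, 0)
∇φ · n = (-30)(3) + (0)(-3) + (0)(-2) = -90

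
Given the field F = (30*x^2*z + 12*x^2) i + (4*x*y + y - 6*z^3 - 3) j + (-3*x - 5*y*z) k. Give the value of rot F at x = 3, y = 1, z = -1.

(23, 273, 4)

(∇×F)₁ = ∂F₃/∂y − ∂F₂/∂z = 18*z^2 - 5*z
(∇×F)₂ = ∂F₁/∂z − ∂F₃/∂x = 30*x^2 + 3
(∇×F)₃ = ∂F₂/∂x − ∂F₁/∂y = 4*y
∇×F = (18*z^2 - 5*z, 30*x^2 + 3, 4*y)
At (3, 1, -1): (23, 273, 4).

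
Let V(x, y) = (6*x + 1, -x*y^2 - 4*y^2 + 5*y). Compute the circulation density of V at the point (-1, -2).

-4

∂V₂/∂x = -y^2
∂V₁/∂y = 0
Scalar curl = -y^2
At (-1, -2): -4.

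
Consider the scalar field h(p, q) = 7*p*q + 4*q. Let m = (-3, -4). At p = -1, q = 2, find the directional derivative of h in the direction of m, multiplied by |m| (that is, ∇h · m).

-30

∂h/∂p = 7*q
∂h/∂q = 7*p + 4
∇h at (-1, 2) = (14, -3)
∇h · m = (14)(-3) + (-3)(-4) = -30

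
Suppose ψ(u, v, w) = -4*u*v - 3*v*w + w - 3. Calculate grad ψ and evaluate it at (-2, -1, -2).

(4, 14, 4)

∂ψ/∂u = -4*v
∂ψ/∂v = -4*u - 3*w
∂ψ/∂w = -3*v + 1
∇ψ = (-4*v, -4*u - 3*w, -3*v + 1)
At (-2, -1, -2): (4, 14, 4).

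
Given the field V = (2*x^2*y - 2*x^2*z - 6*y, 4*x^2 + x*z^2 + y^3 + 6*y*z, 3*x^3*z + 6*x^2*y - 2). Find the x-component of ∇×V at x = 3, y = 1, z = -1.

54

(∇×V)_1 = ∂V₃/∂y − ∂V₂/∂z
= 6*x^2 − (2*x*z + 6*y)
= 6*x^2 - 2*x*z - 6*y
At (3, 1, -1): 54.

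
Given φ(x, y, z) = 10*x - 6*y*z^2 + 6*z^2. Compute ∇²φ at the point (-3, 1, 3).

0

∂²φ/∂x² = 0
∂²φ/∂y² = 0
∂²φ/∂z² = 12*(-y + 1)
∇²φ = -12*y + 12
At (-3, 1, 3): 0.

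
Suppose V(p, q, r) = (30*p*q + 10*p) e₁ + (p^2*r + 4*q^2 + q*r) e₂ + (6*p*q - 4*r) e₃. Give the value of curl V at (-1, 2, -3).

(-9, -12, 36)

(∇×V)₁ = ∂V₃/∂q − ∂V₂/∂r = -p^2 + 6*p - q
(∇×V)₂ = ∂V₁/∂r − ∂V₃/∂p = -6*q
(∇×V)₃ = ∂V₂/∂p − ∂V₁/∂q = 2*p*r - 30*p
∇×V = (-p^2 + 6*p - q, -6*q, 2*p*r - 30*p)
At (-1, 2, -3): (-9, -12, 36).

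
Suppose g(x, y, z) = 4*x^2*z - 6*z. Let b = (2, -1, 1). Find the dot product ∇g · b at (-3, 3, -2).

∂g/∂x = 8*x*z
∂g/∂y = 0
∂g/∂z = 4*x^2 - 6
∇g at (-3, 3, -2) = (48, 0, 30)
∇g · b = (48)(2) + (0)(-1) + (30)(1) = 126

126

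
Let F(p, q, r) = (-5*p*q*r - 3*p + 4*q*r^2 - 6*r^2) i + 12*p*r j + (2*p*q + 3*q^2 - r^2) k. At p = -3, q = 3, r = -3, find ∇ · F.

48

∂F₁/∂p = -5*q*r - 3
∂F₂/∂q = 0
∂F₃/∂r = -2*r
∇·F = -5*q*r - 2*r - 3
At (-3, 3, -3): 48.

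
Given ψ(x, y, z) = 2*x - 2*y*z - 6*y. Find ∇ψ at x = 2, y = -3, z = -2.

∂ψ/∂x = 2
∂ψ/∂y = -2*z - 6
∂ψ/∂z = -2*y
∇ψ = (2, -2*z - 6, -2*y)
At (2, -3, -2): (2, -2, 6).

(2, -2, 6)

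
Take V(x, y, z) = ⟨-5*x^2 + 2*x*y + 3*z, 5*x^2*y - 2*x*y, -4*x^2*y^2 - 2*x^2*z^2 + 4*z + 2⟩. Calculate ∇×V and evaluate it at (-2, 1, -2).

(∇×V)₁ = ∂V₃/∂y − ∂V₂/∂z = -8*x^2*y
(∇×V)₂ = ∂V₁/∂z − ∂V₃/∂x = 8*x*y^2 + 4*x*z^2 + 3
(∇×V)₃ = ∂V₂/∂x − ∂V₁/∂y = 10*x*y - 2*x - 2*y
∇×V = (-8*x^2*y, 8*x*y^2 + 4*x*z^2 + 3, 10*x*y - 2*x - 2*y)
At (-2, 1, -2): (-32, -45, -18).

(-32, -45, -18)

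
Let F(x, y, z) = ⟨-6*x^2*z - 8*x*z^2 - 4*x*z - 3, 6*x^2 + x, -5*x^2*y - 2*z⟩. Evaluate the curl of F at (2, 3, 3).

(∇×F)₁ = ∂F₃/∂y − ∂F₂/∂z = -5*x^2
(∇×F)₂ = ∂F₁/∂z − ∂F₃/∂x = -6*x^2 + 10*x*y - 16*x*z - 4*x
(∇×F)₃ = ∂F₂/∂x − ∂F₁/∂y = 12*x + 1
∇×F = (-5*x^2, -6*x^2 + 10*x*y - 16*x*z - 4*x, 12*x + 1)
At (2, 3, 3): (-20, -68, 25).

(-20, -68, 25)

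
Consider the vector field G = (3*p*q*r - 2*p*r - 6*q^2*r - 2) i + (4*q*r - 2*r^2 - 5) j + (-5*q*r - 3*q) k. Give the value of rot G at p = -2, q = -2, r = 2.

(3, -8, -36)

(∇×G)₁ = ∂G₃/∂q − ∂G₂/∂r = -4*q - r - 3
(∇×G)₂ = ∂G₁/∂r − ∂G₃/∂p = 3*p*q - 2*p - 6*q^2
(∇×G)₃ = ∂G₂/∂p − ∂G₁/∂q = -3*p*r + 12*q*r
∇×G = (-4*q - r - 3, 3*p*q - 2*p - 6*q^2, -3*p*r + 12*q*r)
At (-2, -2, 2): (3, -8, -36).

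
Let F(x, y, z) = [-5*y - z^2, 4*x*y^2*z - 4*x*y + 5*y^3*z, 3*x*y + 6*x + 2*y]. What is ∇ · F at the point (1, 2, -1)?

∂F₁/∂x = 0
∂F₂/∂y = 8*x*y*z - 4*x + 15*y^2*z
∂F₃/∂z = 0
∇·F = 8*x*y*z - 4*x + 15*y^2*z
At (1, 2, -1): -80.

-80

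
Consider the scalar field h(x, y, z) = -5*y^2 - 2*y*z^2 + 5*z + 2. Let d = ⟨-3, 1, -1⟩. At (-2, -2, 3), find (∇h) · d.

-27

∂h/∂x = 0
∂h/∂y = -10*y - 2*z^2
∂h/∂z = -4*y*z + 5
∇h at (-2, -2, 3) = (0, 2, 29)
∇h · d = (0)(-3) + (2)(1) + (29)(-1) = -27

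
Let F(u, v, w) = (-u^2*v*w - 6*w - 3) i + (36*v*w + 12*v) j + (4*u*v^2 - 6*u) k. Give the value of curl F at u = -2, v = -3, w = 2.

(∇×F)₁ = ∂F₃/∂v − ∂F₂/∂w = 8*u*v - 36*v
(∇×F)₂ = ∂F₁/∂w − ∂F₃/∂u = -u^2*v - 4*v^2
(∇×F)₃ = ∂F₂/∂u − ∂F₁/∂v = u^2*w
∇×F = (8*u*v - 36*v, -u^2*v - 4*v^2, u^2*w)
At (-2, -3, 2): (156, -24, 8).

(156, -24, 8)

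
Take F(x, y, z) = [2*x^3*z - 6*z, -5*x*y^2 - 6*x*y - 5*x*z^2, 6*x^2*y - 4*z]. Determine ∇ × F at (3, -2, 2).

(∇×F)₁ = ∂F₃/∂y − ∂F₂/∂z = 6*x^2 + 10*x*z
(∇×F)₂ = ∂F₁/∂z − ∂F₃/∂x = 2*x^3 - 12*x*y - 6
(∇×F)₃ = ∂F₂/∂x − ∂F₁/∂y = -5*y^2 - 6*y - 5*z^2
∇×F = (6*x^2 + 10*x*z, 2*x^3 - 12*x*y - 6, -5*y^2 - 6*y - 5*z^2)
At (3, -2, 2): (114, 120, -28).

(114, 120, -28)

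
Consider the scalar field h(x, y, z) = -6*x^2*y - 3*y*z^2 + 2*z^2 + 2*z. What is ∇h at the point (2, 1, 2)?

(-24, -36, -2)

∂h/∂x = -12*x*y
∂h/∂y = -6*x^2 - 3*z^2
∂h/∂z = -6*y*z + 4*z + 2
∇h = (-12*x*y, -6*x^2 - 3*z^2, -6*y*z + 4*z + 2)
At (2, 1, 2): (-24, -36, -2).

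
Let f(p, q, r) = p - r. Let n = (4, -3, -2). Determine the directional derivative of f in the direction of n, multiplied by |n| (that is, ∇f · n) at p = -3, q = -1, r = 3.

6

∂f/∂p = 1
∂f/∂q = 0
∂f/∂r = -1
∇f at (-3, -1, 3) = (1, 0, -1)
∇f · n = (1)(4) + (0)(-3) + (-1)(-2) = 6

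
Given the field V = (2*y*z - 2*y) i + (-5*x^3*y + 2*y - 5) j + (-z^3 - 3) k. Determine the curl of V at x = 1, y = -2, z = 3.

(0, -4, 26)

(∇×V)₁ = ∂V₃/∂y − ∂V₂/∂z = 0
(∇×V)₂ = ∂V₁/∂z − ∂V₃/∂x = 2*y
(∇×V)₃ = ∂V₂/∂x − ∂V₁/∂y = -15*x^2*y - 2*z + 2
∇×V = (0, 2*y, -15*x^2*y - 2*z + 2)
At (1, -2, 3): (0, -4, 26).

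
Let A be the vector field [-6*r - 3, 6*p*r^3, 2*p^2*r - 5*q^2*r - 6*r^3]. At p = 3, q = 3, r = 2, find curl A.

(-276, -30, 48)

(∇×A)₁ = ∂A₃/∂q − ∂A₂/∂r = -18*p*r^2 - 10*q*r
(∇×A)₂ = ∂A₁/∂r − ∂A₃/∂p = -4*p*r - 6
(∇×A)₃ = ∂A₂/∂p − ∂A₁/∂q = 6*r^3
∇×A = (-18*p*r^2 - 10*q*r, -4*p*r - 6, 6*r^3)
At (3, 3, 2): (-276, -30, 48).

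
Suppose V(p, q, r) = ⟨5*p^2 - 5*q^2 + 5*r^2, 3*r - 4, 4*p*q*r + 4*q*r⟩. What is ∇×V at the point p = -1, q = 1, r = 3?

(-3, 18, 10)

(∇×V)₁ = ∂V₃/∂q − ∂V₂/∂r = 4*p*r + 4*r - 3
(∇×V)₂ = ∂V₁/∂r − ∂V₃/∂p = -4*q*r + 10*r
(∇×V)₃ = ∂V₂/∂p − ∂V₁/∂q = 10*q
∇×V = (4*p*r + 4*r - 3, -4*q*r + 10*r, 10*q)
At (-1, 1, 3): (-3, 18, 10).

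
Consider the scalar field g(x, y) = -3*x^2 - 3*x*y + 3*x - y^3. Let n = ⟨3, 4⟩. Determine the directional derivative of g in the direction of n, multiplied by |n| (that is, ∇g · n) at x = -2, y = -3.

-12

∂g/∂x = -6*x - 3*y + 3
∂g/∂y = -3*x - 3*y^2
∇g at (-2, -3) = (24, -21)
∇g · n = (24)(3) + (-21)(4) = -12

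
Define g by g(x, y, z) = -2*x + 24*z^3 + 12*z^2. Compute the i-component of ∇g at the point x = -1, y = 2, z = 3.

(∇g)_1 = ∂g/∂x = -2
At (-1, 2, 3): -2.

-2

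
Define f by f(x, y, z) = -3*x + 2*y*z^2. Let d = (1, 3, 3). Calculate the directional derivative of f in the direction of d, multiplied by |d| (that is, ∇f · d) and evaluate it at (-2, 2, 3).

123

∂f/∂x = -3
∂f/∂y = 2*z^2
∂f/∂z = 4*y*z
∇f at (-2, 2, 3) = (-3, 18, 24)
∇f · d = (-3)(1) + (18)(3) + (24)(3) = 123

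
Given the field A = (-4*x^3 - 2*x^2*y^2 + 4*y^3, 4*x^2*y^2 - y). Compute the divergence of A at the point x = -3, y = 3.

215

∂A₁/∂x = -12*x^2 - 4*x*y^2
∂A₂/∂y = 8*x^2*y - 1
∇·A = 8*x^2*y - 12*x^2 - 4*x*y^2 - 1
At (-3, 3): 215.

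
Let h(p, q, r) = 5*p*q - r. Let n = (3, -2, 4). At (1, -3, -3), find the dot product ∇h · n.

-59

∂h/∂p = 5*q
∂h/∂q = 5*p
∂h/∂r = -1
∇h at (1, -3, -3) = (-15, 5, -1)
∇h · n = (-15)(3) + (5)(-2) + (-1)(4) = -59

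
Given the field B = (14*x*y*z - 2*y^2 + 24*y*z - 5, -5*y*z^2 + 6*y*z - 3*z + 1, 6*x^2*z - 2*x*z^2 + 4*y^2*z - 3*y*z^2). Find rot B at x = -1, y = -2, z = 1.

(∇×B)₁ = ∂B₃/∂y − ∂B₂/∂z = 18*y*z - 6*y - 3*z^2 + 3
(∇×B)₂ = ∂B₁/∂z − ∂B₃/∂x = 14*x*y - 12*x*z + 24*y + 2*z^2
(∇×B)₃ = ∂B₂/∂x − ∂B₁/∂y = -14*x*z + 4*y - 24*z
∇×B = (18*y*z - 6*y - 3*z^2 + 3, 14*x*y - 12*x*z + 24*y + 2*z^2, -14*x*z + 4*y - 24*z)
At (-1, -2, 1): (-24, -6, -18).

(-24, -6, -18)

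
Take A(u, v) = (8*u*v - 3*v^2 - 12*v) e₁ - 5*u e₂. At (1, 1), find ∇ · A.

8

∂A₁/∂u = 8*v
∂A₂/∂v = 0
∇·A = 8*v
At (1, 1): 8.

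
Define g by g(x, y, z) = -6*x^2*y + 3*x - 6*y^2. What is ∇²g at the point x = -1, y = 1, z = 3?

∂²g/∂x² = -12*y
∂²g/∂y² = -12
∂²g/∂z² = 0
∇²g = -12*y - 12
At (-1, 1, 3): -24.

-24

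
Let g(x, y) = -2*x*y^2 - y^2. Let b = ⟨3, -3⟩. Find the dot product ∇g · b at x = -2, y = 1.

-24

∂g/∂x = -2*y^2
∂g/∂y = -4*x*y - 2*y
∇g at (-2, 1) = (-2, 6)
∇g · b = (-2)(3) + (6)(-3) = -24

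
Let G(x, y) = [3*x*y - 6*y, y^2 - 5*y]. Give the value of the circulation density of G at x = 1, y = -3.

∂G₂/∂x = 0
∂G₁/∂y = 3*x - 6
Scalar curl = -3*x + 6
At (1, -3): 3.

3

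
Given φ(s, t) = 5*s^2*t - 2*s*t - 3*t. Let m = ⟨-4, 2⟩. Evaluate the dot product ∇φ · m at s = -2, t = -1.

-46

∂φ/∂s = 10*s*t - 2*t
∂φ/∂t = 5*s^2 - 2*s - 3
∇φ at (-2, -1) = (22, 21)
∇φ · m = (22)(-4) + (21)(2) = -46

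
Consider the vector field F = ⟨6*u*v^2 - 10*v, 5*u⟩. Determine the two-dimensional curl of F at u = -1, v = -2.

-9

∂F₂/∂u = 5
∂F₁/∂v = 12*u*v - 10
Scalar curl = -12*u*v + 15
At (-1, -2): -9.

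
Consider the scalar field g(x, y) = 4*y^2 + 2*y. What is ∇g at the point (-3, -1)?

∂g/∂x = 0
∂g/∂y = 8*y + 2
∇g = (0, 8*y + 2)
At (-3, -1): (0, -6).

(0, -6)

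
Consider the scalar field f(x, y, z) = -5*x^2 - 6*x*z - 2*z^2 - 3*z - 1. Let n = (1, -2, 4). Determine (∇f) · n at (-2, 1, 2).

∂f/∂x = -10*x - 6*z
∂f/∂y = 0
∂f/∂z = -6*x - 4*z - 3
∇f at (-2, 1, 2) = (8, 0, 1)
∇f · n = (8)(1) + (0)(-2) + (1)(4) = 12

12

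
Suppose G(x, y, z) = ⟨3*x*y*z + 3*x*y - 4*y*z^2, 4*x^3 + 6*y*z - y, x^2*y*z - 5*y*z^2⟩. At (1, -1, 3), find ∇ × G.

(-36, 27, 36)

(∇×G)₁ = ∂G₃/∂y − ∂G₂/∂z = x^2*z - 6*y - 5*z^2
(∇×G)₂ = ∂G₁/∂z − ∂G₃/∂x = -2*x*y*z + 3*x*y - 8*y*z
(∇×G)₃ = ∂G₂/∂x − ∂G₁/∂y = 12*x^2 - 3*x*z - 3*x + 4*z^2
∇×G = (x^2*z - 6*y - 5*z^2, -2*x*y*z + 3*x*y - 8*y*z, 12*x^2 - 3*x*z - 3*x + 4*z^2)
At (1, -1, 3): (-36, 27, 36).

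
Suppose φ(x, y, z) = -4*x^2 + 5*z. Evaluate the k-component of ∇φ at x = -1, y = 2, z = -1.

(∇φ)_3 = ∂φ/∂z = 5
At (-1, 2, -1): 5.

5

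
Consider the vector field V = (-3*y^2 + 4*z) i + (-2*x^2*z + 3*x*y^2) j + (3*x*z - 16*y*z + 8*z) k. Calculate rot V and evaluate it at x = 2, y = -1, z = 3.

(∇×V)₁ = ∂V₃/∂y − ∂V₂/∂z = 2*x^2 - 16*z
(∇×V)₂ = ∂V₁/∂z − ∂V₃/∂x = -3*z + 4
(∇×V)₃ = ∂V₂/∂x − ∂V₁/∂y = -4*x*z + 3*y^2 + 6*y
∇×V = (2*x^2 - 16*z, -3*z + 4, -4*x*z + 3*y^2 + 6*y)
At (2, -1, 3): (-40, -5, -27).

(-40, -5, -27)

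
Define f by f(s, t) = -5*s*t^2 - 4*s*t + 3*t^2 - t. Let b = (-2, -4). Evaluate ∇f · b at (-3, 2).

∂f/∂s = -5*t^2 - 4*t
∂f/∂t = -10*s*t - 4*s + 6*t - 1
∇f at (-3, 2) = (-28, 83)
∇f · b = (-28)(-2) + (83)(-4) = -276

-276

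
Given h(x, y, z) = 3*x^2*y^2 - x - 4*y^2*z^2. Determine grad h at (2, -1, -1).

∂h/∂x = 6*x*y^2 - 1
∂h/∂y = 6*x^2*y - 8*y*z^2
∂h/∂z = -8*y^2*z
∇h = (6*x*y^2 - 1, 6*x^2*y - 8*y*z^2, -8*y^2*z)
At (2, -1, -1): (11, -16, 8).

(11, -16, 8)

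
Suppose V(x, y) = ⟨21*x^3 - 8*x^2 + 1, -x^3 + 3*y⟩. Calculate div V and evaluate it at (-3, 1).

∂V₁/∂x = 63*x^2 - 16*x
∂V₂/∂y = 3
∇·V = 63*x^2 - 16*x + 3
At (-3, 1): 618.

618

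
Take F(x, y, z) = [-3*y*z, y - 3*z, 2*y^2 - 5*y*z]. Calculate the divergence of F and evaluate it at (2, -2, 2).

∂F₁/∂x = 0
∂F₂/∂y = 1
∂F₃/∂z = -5*y
∇·F = -5*y + 1
At (2, -2, 2): 11.

11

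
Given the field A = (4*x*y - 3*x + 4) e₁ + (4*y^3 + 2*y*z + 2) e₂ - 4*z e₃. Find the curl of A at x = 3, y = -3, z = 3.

(∇×A)₁ = ∂A₃/∂y − ∂A₂/∂z = -2*y
(∇×A)₂ = ∂A₁/∂z − ∂A₃/∂x = 0
(∇×A)₃ = ∂A₂/∂x − ∂A₁/∂y = -4*x
∇×A = (-2*y, 0, -4*x)
At (3, -3, 3): (6, 0, -12).

(6, 0, -12)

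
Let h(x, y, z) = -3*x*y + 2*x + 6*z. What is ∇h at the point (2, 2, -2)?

∂h/∂x = -3*y + 2
∂h/∂y = -3*x
∂h/∂z = 6
∇h = (-3*y + 2, -3*x, 6)
At (2, 2, -2): (-4, -6, 6).

(-4, -6, 6)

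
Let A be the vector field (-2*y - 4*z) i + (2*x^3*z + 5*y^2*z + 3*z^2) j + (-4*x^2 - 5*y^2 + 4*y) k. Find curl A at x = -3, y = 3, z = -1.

(-11, -28, -52)

(∇×A)₁ = ∂A₃/∂y − ∂A₂/∂z = -2*x^3 - 5*y^2 - 10*y - 6*z + 4
(∇×A)₂ = ∂A₁/∂z − ∂A₃/∂x = 8*x - 4
(∇×A)₃ = ∂A₂/∂x − ∂A₁/∂y = 6*x^2*z + 2
∇×A = (-2*x^3 - 5*y^2 - 10*y - 6*z + 4, 8*x - 4, 6*x^2*z + 2)
At (-3, 3, -1): (-11, -28, -52).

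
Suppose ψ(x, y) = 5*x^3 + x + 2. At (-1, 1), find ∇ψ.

∂ψ/∂x = 15*x^2 + 1
∂ψ/∂y = 0
∇ψ = (15*x^2 + 1, 0)
At (-1, 1): (16, 0).

(16, 0)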